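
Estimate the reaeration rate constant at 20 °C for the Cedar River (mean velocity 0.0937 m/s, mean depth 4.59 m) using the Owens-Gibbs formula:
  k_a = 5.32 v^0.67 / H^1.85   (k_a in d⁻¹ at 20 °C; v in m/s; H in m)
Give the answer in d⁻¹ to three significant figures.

k_a = 5.32 × 0.0937^0.67 / 4.59^1.85 = 5.32 × 0.2047 / 16.76 = 0.06496 d⁻¹.

k_a ≈ 0.0650 d⁻¹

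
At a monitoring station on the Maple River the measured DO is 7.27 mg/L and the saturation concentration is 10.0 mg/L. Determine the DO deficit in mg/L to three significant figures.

D = C_s − C = 10.0 − 7.27 = 2.73 mg/L.

D ≈ 2.73 mg/L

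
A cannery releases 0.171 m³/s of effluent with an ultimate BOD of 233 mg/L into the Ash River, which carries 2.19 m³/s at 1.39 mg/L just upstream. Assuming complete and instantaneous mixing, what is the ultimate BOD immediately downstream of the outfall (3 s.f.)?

Flow-weighted mixing: C = (Q_r C_r + Q_w C_w)/(Q_r + Q_w)
= (2.19×1.39 + 0.171×233)/(2.19 + 0.171) = 42.89/2.361 = 18.16 mg/L.

18.2 mg/L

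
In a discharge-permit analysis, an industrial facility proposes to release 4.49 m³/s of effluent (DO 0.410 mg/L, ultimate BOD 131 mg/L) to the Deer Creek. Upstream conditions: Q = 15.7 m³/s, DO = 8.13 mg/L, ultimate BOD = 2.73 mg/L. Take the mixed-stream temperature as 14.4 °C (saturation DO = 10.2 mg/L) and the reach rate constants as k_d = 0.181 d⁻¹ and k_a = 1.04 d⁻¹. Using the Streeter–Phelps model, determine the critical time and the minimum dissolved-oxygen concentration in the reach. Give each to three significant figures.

t_c ≈ 1.04 d; minimum DO ≈ 5.69 mg/L

Mixed DO = (15.7×8.13 + 4.49×0.410)/(15.7+4.49) = 129.5/20.19 = 6.413 mg/L.
Mixed L₀ = (15.7×2.73 + 4.49×131)/(20.19) = 631.1/20.19 = 31.26 mg/L.
Initial deficit D₀ = C_s − DO₀ = 10.2 − 6.413 = 3.787 mg/L.
t_c = (1/0.8590) ln[(1.04/0.181)(1 − 3.787×0.8590/(0.181×31.26))] = 1.164 × ln(2.442) = 1.039 d.
D_c = (0.181/1.04) × 31.26 × e^(−0.181×1.039) = 0.1740 × 31.26 × 0.8285 = 4.507 mg/L.
Minimum DO = 10.2 − 4.507 = 5.693 mg/L.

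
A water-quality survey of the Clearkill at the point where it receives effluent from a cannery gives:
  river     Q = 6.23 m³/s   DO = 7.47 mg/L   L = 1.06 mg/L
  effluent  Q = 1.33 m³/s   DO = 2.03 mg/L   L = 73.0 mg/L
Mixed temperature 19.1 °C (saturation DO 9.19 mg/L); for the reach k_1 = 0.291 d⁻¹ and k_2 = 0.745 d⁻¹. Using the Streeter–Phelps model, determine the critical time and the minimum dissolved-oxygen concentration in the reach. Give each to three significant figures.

Mixed DO = (6.23×7.47 + 1.33×2.03)/(6.23+1.33) = 49.24/7.560 = 6.513 mg/L.
Mixed L₀ = (6.23×1.06 + 1.33×73.0)/(7.560) = 103.7/7.560 = 13.72 mg/L.
Initial deficit D₀ = C_s − DO₀ = 9.19 − 6.513 = 2.677 mg/L.
t_c = (1/0.4540) ln[(0.745/0.291)(1 − 2.677×0.4540/(0.291×13.72))] = 2.203 × ln(1.781) = 1.271 d.
D_c = (0.291/0.745) × 13.72 × e^(−0.291×1.271) = 0.3906 × 13.72 × 0.6909 = 3.701 mg/L.
Minimum DO = 9.19 − 3.701 = 5.489 mg/L.

t_c ≈ 1.27 d; minimum DO ≈ 5.49 mg/L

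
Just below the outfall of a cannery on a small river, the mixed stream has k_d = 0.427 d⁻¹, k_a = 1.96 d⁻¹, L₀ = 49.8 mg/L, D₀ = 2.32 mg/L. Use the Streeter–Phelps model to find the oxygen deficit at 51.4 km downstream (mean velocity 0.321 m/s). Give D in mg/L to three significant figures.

Travel time t = x/v = 51.4 km / (0.321 m/s) = 51400 m / 0.321 m/s = 160100 s = 1.853 d.
k_d L₀/(k_a−k_d) = 0.427×49.8/(1.96−0.427) = 21.26/1.533 = 13.87 mg/L.
e^(−k_d t) = e^(−0.427×1.853) = 0.4532; e^(−k_a t) = e^(−1.96×1.853) = 0.02645.
D = 13.87 × (0.4532 − 0.02645) + 2.32 × 0.02645 = 5.920 + 0.06137 = 5.981 mg/L.

D ≈ 5.98 mg/L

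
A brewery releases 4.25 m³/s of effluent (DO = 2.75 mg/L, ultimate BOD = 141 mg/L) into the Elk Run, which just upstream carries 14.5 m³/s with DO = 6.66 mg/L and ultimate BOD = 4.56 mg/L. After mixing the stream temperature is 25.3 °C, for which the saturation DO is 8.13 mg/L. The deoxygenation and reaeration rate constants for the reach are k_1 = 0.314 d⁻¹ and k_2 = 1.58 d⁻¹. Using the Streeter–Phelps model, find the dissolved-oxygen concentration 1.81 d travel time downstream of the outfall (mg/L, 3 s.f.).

Mixed DO = (14.5×6.66 + 4.25×2.75)/(14.5+4.25) = 108.3/18.75 = 5.774 mg/L.
Mixed L₀ = (14.5×4.56 + 4.25×141)/(18.75) = 665.4/18.75 = 35.49 mg/L.
Initial deficit D₀ = C_s − DO₀ = 8.13 − 5.774 = 2.356 mg/L.
D(1.81) = [0.314×35.49/(1.58−0.314)](e^(−0.314×1.81) − e^(−1.58×1.81)) + 2.356 e^(−1.58×1.81)
= 8.802 × (0.5665 − 0.05728) + 2.356 × 0.05728 = 4.617 mg/L.
DO = 8.13 − 4.617 = 3.513 mg/L.

DO ≈ 3.51 mg/L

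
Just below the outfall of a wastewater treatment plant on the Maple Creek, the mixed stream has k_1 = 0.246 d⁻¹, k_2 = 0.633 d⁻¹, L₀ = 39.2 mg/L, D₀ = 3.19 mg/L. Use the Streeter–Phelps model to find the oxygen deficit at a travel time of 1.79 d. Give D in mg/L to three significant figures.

D ≈ 9.05 mg/L

k_1 L₀/(k_2−k_1) = 0.246×39.2/(0.633−0.246) = 9.643/0.3870 = 24.92 mg/L.
e^(−k_1 t) = e^(−0.246×1.790) = 0.6438; e^(−k_2 t) = e^(−0.633×1.790) = 0.3220.
D = 24.92 × (0.6438 − 0.3220) + 3.19 × 0.3220 = 8.018 + 1.027 = 9.045 mg/L.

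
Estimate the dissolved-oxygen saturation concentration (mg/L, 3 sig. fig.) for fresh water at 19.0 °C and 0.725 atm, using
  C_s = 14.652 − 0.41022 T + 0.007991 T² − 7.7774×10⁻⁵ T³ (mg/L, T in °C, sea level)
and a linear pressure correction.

At sea level: C_s = 14.652 − 0.41022×19.0 + 0.007991×19.0² − 7.7774×10⁻⁵×19.0³ = 9.209 mg/L.
Pressure correction: C_s' = 9.209 × 0.725 = 6.677 mg/L.

C_s ≈ 6.68 mg/L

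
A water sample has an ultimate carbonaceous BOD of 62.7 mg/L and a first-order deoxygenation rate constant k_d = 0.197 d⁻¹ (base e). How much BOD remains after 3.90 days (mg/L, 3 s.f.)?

L_t = L₀ e^(−k_d t) = 62.7 × e^(−0.197×3.90) = 62.7 × 0.4638 = 29.08 mg/L.

L ≈ 29.1 mg/L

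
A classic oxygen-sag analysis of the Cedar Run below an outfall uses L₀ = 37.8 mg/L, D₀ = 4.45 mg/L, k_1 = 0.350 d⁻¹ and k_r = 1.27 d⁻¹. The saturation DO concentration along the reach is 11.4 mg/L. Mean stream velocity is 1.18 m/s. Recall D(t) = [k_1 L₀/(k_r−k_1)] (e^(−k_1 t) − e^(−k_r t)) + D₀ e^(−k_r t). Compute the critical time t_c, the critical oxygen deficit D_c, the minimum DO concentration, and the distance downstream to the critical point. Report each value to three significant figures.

t_c ≈ 0.998 d; D_c ≈ 7.34 mg/L; min DO ≈ 4.06 mg/L; x_c ≈ 102 km

At the critical point dD/dt = 0, so k_1 L₀ e^(−k_1 t) = k_r D. Substituting D(t) from the Streeter–Phelps equation and solving for t gives
t_c = ln[(k_r/k_1)(1 − D₀(k_r−k_1)/(k_1 L₀))] / (k_r−k_1).
Here k_r−k_1 = 0.9200 d⁻¹ and 1 − D₀(k_r−k_1)/(k_1 L₀) = 1 − 4.45×0.9200/(0.350×37.8) = 0.6906, so
t_c = ln(3.629 × 0.6906) / 0.9200 = 0.9186 / 0.9200 = 0.9985 d.
D_c = (k_1/k_r) L₀ e^(−k_1 t_c) = (0.350/1.27) × 37.8 × e^(−0.350×0.9985) = 0.2756 × 37.8 × 0.7051 = 7.345 mg/L.
Minimum DO = C_s − D_c = 11.4 − 7.345 = 4.055 mg/L.
x_c = v t_c = 1.18 m/s × 0.9985 d × 86400 s/d = 101800 m ≈ 102 km.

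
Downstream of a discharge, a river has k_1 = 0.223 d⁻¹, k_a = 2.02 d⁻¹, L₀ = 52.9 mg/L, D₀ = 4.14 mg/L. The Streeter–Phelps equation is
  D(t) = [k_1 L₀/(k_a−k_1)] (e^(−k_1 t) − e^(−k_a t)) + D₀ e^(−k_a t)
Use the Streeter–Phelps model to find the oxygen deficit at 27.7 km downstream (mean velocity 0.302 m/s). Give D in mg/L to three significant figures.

D ≈ 4.90 mg/L

Travel time t = x/v = 27.7 km / (0.302 m/s) = 27700 m / 0.302 m/s = 91720 s = 1.062 d.
k_1 L₀/(k_a−k_1) = 0.223×52.9/(2.02−0.223) = 11.80/1.797 = 6.565 mg/L.
e^(−k_1 t) = e^(−0.223×1.062) = 0.7892; e^(−k_a t) = e^(−2.02×1.062) = 0.1171.
D = 6.565 × (0.7892 − 0.1171) + 4.14 × 0.1171 = 4.412 + 0.4849 = 4.897 mg/L.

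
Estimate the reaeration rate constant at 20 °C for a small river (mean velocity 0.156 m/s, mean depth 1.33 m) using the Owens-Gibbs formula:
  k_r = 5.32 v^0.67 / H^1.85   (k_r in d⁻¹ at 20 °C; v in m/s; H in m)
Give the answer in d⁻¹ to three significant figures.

k_r = 5.32 × 0.156^0.67 / 1.33^1.85 = 5.32 × 0.2880 / 1.695 = 0.9040 d⁻¹.

k_r ≈ 0.904 d⁻¹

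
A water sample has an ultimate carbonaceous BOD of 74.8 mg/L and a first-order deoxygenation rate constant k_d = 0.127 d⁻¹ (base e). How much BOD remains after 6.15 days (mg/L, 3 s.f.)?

L ≈ 34.3 mg/L

L_t = L₀ e^(−k_d t) = 74.8 × e^(−0.127×6.15) = 74.8 × 0.4579 = 34.25 mg/L.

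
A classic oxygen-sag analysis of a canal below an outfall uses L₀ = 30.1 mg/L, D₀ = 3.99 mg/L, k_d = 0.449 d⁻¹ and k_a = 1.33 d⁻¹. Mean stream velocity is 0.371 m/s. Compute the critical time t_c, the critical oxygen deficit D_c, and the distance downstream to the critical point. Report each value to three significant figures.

With k_a/k_d = 2.962 and 1 − D₀(k_a−k_d)/(k_d L₀) = 0.7399,
t_c = ln(2.962 × 0.7399) / (1.33 − 0.449) = ln(2.192) / 0.8810 = 0.7847/0.8810 = 0.8907 d.
L(t_c) = L₀ e^(−k_d t_c) = 30.1 × 0.6704 = 20.18 mg/L, and at the critical point k_a D_c = k_d L, so D_c = (0.449/1.33) × 20.18 = 6.812 mg/L.
x_c = v t_c = 0.371 m/s × 0.8907 d × 86400 s/d = 28550 m ≈ 28.5 km.

t_c ≈ 0.891 d; D_c ≈ 6.81 mg/L; x_c ≈ 28.5 km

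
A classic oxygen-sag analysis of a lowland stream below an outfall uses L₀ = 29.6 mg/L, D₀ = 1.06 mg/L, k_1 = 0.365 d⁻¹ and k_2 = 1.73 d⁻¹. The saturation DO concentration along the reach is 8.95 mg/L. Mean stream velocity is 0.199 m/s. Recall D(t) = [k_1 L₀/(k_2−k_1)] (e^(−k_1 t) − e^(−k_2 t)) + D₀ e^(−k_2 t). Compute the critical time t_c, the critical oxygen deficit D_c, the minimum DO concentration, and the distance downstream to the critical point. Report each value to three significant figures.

t_c = [1/(k_2−k_1)] ln[(k_2/k_1)(1 − D₀(k_2−k_1)/(k_1 L₀))]
= [1/(1.73−0.365)] ln[(1.73/0.365)(1 − 1.06×1.365/(0.365×29.6))]
= (1/1.365) ln[4.740 × 0.8661] = 0.7326 × ln(4.105) = 0.7326 × 1.412 = 1.035 d.
D_c = (k_1/k_2) L₀ e^(−k_1 t_c) = (0.365/1.73) × 29.6 × e^(−0.365×1.035) = 0.2110 × 29.6 × 0.6855 = 4.281 mg/L.
Minimum DO = C_s − D_c = 8.95 − 4.281 = 4.669 mg/L.
x_c = v t_c = 0.199 m/s × 1.035 d × 86400 s/d = 17790 m ≈ 17.8 km.

t_c ≈ 1.03 d; D_c ≈ 4.28 mg/L; min DO ≈ 4.67 mg/L; x_c ≈ 17.8 km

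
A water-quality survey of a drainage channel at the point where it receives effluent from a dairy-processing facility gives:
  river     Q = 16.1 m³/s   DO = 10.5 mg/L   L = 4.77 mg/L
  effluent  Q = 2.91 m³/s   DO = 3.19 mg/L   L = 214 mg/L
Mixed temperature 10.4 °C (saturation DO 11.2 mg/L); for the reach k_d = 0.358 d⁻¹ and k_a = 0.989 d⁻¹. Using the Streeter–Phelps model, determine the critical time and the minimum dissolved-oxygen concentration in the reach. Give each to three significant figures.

Mixed DO = (16.1×10.5 + 2.91×3.19)/(16.1+2.91) = 178.3/19.01 = 9.381 mg/L.
Mixed L₀ = (16.1×4.77 + 2.91×214)/(19.01) = 699.5/19.01 = 36.80 mg/L.
Initial deficit D₀ = C_s − DO₀ = 11.2 − 9.381 = 1.819 mg/L.
t_c = (1/0.6310) ln[(0.989/0.358)(1 − 1.819×0.6310/(0.358×36.80))] = 1.585 × ln(2.522) = 1.466 d.
D_c = (0.358/0.989) × 36.80 × e^(−0.358×1.466) = 0.3620 × 36.80 × 0.5917 = 7.881 mg/L.
Minimum DO = 11.2 − 7.881 = 3.319 mg/L.

t_c ≈ 1.47 d; minimum DO ≈ 3.32 mg/L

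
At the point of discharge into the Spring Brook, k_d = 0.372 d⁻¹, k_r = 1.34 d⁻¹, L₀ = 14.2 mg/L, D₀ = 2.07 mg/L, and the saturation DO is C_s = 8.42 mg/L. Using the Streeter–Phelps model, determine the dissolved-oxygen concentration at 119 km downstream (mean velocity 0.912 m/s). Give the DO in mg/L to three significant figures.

Travel time t = x/v = 119 km / (0.912 m/s) = 119000 m / 0.912 m/s = 130500 s = 1.510 d.
k_d L₀/(k_r−k_d) = 0.372×14.2/(1.34−0.372) = 5.282/0.9680 = 5.457 mg/L.
e^(−k_d t) = e^(−0.372×1.510) = 0.5702; e^(−k_r t) = e^(−1.34×1.510) = 0.1322.
D = 5.457 × (0.5702 − 0.1322) + 2.07 × 0.1322 = 2.390 + 0.2736 = 2.664 mg/L.
DO = C_s − D = 8.42 − 2.664 = 5.756 mg/L.

DO ≈ 5.76 mg/L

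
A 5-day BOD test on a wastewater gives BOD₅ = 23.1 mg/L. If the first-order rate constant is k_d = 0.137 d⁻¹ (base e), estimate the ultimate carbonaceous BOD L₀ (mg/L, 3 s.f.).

L₀ ≈ 46.6 mg/L

BOD₅ = L₀(1 − e^(−5k_d)) ⇒ L₀ = BOD₅ / (1 − e^(−5×0.137))
= 23.1 / (1 − 0.5041) = 23.1 / 0.4959 = 46.58 mg/L.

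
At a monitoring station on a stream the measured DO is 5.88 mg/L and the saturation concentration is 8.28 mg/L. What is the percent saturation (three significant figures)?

71.0 % saturation

% saturation = C/C_s × 100 = 5.88/8.28 × 100 = 71.0 %.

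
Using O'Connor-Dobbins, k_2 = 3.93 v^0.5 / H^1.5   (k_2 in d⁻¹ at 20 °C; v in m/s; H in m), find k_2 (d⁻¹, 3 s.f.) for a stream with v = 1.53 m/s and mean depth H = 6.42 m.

k_2 ≈ 0.299 d⁻¹

k_2 = 3.93 × 1.53^0.5 / 6.42^1.5 = 3.93 × 1.237 / 16.27 = 0.2988 d⁻¹.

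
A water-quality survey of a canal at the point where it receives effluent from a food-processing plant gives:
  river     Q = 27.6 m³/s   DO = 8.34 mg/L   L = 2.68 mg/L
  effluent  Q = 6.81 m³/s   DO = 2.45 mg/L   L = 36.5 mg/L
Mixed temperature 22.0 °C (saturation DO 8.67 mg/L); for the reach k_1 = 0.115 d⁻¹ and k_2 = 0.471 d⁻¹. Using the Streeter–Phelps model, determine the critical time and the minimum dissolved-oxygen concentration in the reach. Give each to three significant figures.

t_c ≈ 2.05 d; minimum DO ≈ 6.86 mg/L

Mixed DO = (27.6×8.34 + 6.81×2.45)/(27.6+6.81) = 246.9/34.41 = 7.174 mg/L.
Mixed L₀ = (27.6×2.68 + 6.81×36.5)/(34.41) = 322.5/34.41 = 9.373 mg/L.
Initial deficit D₀ = C_s − DO₀ = 8.67 − 7.174 = 1.496 mg/L.
t_c = (1/0.3560) ln[(0.471/0.115)(1 − 1.496×0.3560/(0.115×9.373))] = 2.809 × ln(2.073) = 2.047 d.
D_c = (0.115/0.471) × 9.373 × e^(−0.115×2.047) = 0.2442 × 9.373 × 0.7902 = 1.809 mg/L.
Minimum DO = 8.67 − 1.809 = 6.861 mg/L.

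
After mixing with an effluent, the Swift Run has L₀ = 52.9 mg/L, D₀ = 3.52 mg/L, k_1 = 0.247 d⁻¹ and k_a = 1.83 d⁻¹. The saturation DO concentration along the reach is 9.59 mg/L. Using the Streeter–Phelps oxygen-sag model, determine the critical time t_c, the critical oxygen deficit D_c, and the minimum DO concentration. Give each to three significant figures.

t_c ≈ 0.914 d; D_c ≈ 5.70 mg/L; min DO ≈ 3.89 mg/L

t_c = [1/(k_a−k_1)] ln[(k_a/k_1)(1 − D₀(k_a−k_1)/(k_1 L₀))]
= [1/(1.83−0.247)] ln[(1.83/0.247)(1 − 3.52×1.583/(0.247×52.9))]
= (1/1.583) ln[7.409 × 0.5735] = 0.6317 × ln(4.249) = 0.6317 × 1.447 = 0.9139 d.
D_c = (k_1/k_a) L₀ e^(−k_1 t_c) = (0.247/1.83) × 52.9 × e^(−0.247×0.9139) = 0.1350 × 52.9 × 0.7979 = 5.697 mg/L.
Minimum DO = C_s − D_c = 9.59 − 5.697 = 3.893 mg/L.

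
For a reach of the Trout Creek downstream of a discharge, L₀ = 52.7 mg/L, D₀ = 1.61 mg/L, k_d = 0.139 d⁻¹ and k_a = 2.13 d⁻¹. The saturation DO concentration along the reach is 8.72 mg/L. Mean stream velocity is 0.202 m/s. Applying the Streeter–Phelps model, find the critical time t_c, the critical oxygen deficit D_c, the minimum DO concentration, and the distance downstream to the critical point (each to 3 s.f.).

t_c ≈ 1.08 d; D_c ≈ 2.96 mg/L; min DO ≈ 5.76 mg/L; x_c ≈ 18.9 km

With k_a/k_d = 15.32 and 1 − D₀(k_a−k_d)/(k_d L₀) = 0.5624,
t_c = ln(15.32 × 0.5624) / (2.13 − 0.139) = ln(8.618) / 1.991 = 2.154/1.991 = 1.082 d.
D_c = (k_d/k_a) L₀ e^(−k_d t_c) = (0.139/2.13) × 52.7 × e^(−0.139×1.082) = 0.06526 × 52.7 × 0.8604 = 2.959 mg/L.
Minimum DO = C_s − D_c = 8.72 − 2.959 = 5.761 mg/L.
x_c = v t_c = 0.202 m/s × 1.082 d × 86400 s/d = 18880 m ≈ 18.9 km.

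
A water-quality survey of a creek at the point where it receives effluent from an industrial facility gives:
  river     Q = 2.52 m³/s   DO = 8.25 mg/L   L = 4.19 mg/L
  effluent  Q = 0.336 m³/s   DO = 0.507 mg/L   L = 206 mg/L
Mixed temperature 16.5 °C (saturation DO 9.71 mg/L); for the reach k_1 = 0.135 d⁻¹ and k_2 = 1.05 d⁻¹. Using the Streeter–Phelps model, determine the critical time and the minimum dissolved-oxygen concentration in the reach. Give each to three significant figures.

t_c ≈ 1.31 d; minimum DO ≈ 6.70 mg/L

Mixed DO = (2.52×8.25 + 0.336×0.507)/(2.52+0.336) = 20.96/2.856 = 7.339 mg/L.
Mixed L₀ = (2.52×4.19 + 0.336×206)/(2.856) = 79.77/2.856 = 27.93 mg/L.
Initial deficit D₀ = C_s − DO₀ = 9.71 − 7.339 = 2.371 mg/L.
t_c = (1/0.9150) ln[(1.05/0.135)(1 − 2.371×0.9150/(0.135×27.93))] = 1.093 × ln(3.303) = 1.306 d.
D_c = (0.135/1.05) × 27.93 × e^(−0.135×1.306) = 0.1286 × 27.93 × 0.8384 = 3.011 mg/L.
Minimum DO = 9.71 − 3.011 = 6.699 mg/L.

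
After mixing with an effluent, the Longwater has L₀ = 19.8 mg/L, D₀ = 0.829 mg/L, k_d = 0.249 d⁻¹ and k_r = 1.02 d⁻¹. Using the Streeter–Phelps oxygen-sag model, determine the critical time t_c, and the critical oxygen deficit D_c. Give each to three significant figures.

t_c ≈ 1.65 d; D_c ≈ 3.21 mg/L

With k_r/k_d = 4.096 and 1 − D₀(k_r−k_d)/(k_d L₀) = 0.8704,
t_c = ln(4.096 × 0.8704) / (1.02 − 0.249) = ln(3.565) / 0.7710 = 1.271/0.7710 = 1.649 d.
D_c = (k_d/k_r) L₀ e^(−k_d t_c) = (0.249/1.02) × 19.8 × e^(−0.249×1.649) = 0.2441 × 19.8 × 0.6633 = 3.206 mg/L.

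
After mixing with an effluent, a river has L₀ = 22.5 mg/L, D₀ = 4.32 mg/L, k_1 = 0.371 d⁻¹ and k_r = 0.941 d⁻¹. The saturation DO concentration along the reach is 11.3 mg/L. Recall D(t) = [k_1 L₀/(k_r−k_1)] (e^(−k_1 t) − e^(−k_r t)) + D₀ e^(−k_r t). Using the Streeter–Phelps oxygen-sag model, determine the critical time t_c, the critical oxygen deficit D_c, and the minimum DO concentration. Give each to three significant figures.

t_c ≈ 1.02 d; D_c ≈ 6.08 mg/L; min DO ≈ 5.22 mg/L

At the critical point dD/dt = 0, so k_1 L₀ e^(−k_1 t) = k_r D. Substituting D(t) from the Streeter–Phelps equation and solving for t gives
t_c = ln[(k_r/k_1)(1 − D₀(k_r−k_1)/(k_1 L₀))] / (k_r−k_1).
Here k_r−k_1 = 0.5700 d⁻¹ and 1 − D₀(k_r−k_1)/(k_1 L₀) = 1 − 4.32×0.5700/(0.371×22.5) = 0.7050, so
t_c = ln(2.536 × 0.7050) / 0.5700 = 0.5812 / 0.5700 = 1.020 d.
L(t_c) = L₀ e^(−k_1 t_c) = 22.5 × 0.6850 = 15.41 mg/L, and at the critical point k_r D_c = k_1 L, so D_c = (0.371/0.941) × 15.41 = 6.077 mg/L.
Minimum DO = C_s − D_c = 11.3 − 6.077 = 5.223 mg/L.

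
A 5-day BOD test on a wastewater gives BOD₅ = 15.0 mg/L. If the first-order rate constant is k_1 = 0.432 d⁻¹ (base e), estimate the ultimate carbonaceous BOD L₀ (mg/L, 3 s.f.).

BOD₅ = L₀(1 − e^(−5k_1)) ⇒ L₀ = BOD₅ / (1 − e^(−5×0.432))
= 15.0 / (1 − 0.1153) = 15.0 / 0.8847 = 16.96 mg/L.

L₀ ≈ 17.0 mg/L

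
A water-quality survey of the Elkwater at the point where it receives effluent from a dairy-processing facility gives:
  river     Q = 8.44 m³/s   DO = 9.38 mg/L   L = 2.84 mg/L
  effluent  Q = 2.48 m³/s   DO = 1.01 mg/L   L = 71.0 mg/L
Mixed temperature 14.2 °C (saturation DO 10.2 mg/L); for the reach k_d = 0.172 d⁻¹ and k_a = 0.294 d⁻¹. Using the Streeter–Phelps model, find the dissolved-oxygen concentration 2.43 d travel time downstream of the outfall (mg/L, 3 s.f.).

DO ≈ 4.51 mg/L

Mixed DO = (8.44×9.38 + 2.48×1.01)/(8.44+2.48) = 81.67/10.92 = 7.479 mg/L.
Mixed L₀ = (8.44×2.84 + 2.48×71.0)/(10.92) = 200.0/10.92 = 18.32 mg/L.
Initial deficit D₀ = C_s − DO₀ = 10.2 − 7.479 = 2.721 mg/L.
D(2.43) = [0.172×18.32/(0.294−0.172)](e^(−0.172×2.43) − e^(−0.294×2.43)) + 2.721 e^(−0.294×2.43)
= 25.83 × (0.6584 − 0.4895) + 2.721 × 0.4895 = 5.694 mg/L.
DO = 10.2 − 5.694 = 4.506 mg/L.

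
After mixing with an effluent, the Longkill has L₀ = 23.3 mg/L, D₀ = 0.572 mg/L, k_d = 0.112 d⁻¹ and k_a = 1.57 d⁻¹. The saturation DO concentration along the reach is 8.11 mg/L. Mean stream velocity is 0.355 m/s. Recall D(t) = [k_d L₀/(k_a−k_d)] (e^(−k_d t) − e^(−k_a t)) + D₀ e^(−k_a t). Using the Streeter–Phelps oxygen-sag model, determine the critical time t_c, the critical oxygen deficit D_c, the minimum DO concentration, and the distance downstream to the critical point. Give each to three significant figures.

t_c = [1/(k_a−k_d)] ln[(k_a/k_d)(1 − D₀(k_a−k_d)/(k_d L₀))]
= [1/(1.57−0.112)] ln[(1.57/0.112)(1 − 0.572×1.458/(0.112×23.3))]
= (1/1.458) ln[14.02 × 0.6804] = 0.6859 × ln(9.538) = 0.6859 × 2.255 = 1.547 d.
D_c = (k_d/k_a) L₀ e^(−k_d t_c) = (0.112/1.57) × 23.3 × e^(−0.112×1.547) = 0.07134 × 23.3 × 0.8409 = 1.398 mg/L.
Minimum DO = C_s − D_c = 8.11 − 1.398 = 6.712 mg/L.
x_c = v t_c = 0.355 m/s × 1.547 d × 86400 s/d = 47440 m ≈ 47.4 km.

t_c ≈ 1.55 d; D_c ≈ 1.40 mg/L; min DO ≈ 6.71 mg/L; x_c ≈ 47.4 km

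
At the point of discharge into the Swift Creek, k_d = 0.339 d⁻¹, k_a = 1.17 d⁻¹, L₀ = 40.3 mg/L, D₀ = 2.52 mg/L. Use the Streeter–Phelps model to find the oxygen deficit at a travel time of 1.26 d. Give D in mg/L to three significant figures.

D ≈ 7.54 mg/L

k_d L₀/(k_a−k_d) = 0.339×40.3/(1.17−0.339) = 13.66/0.8310 = 16.44 mg/L.
e^(−k_d t) = e^(−0.339×1.260) = 0.6524; e^(−k_a t) = e^(−1.17×1.260) = 0.2290.
D = 16.44 × (0.6524 − 0.2290) + 2.52 × 0.2290 = 6.961 + 0.5770 = 7.538 mg/L.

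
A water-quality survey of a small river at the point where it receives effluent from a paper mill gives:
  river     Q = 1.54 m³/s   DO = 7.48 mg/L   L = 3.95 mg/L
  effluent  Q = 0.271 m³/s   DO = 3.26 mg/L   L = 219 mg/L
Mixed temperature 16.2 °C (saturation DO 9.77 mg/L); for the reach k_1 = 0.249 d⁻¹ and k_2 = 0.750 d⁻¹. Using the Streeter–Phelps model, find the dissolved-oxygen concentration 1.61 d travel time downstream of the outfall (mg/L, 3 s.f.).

DO ≈ 2.24 mg/L

Mixed DO = (1.54×7.48 + 0.271×3.26)/(1.54+0.271) = 12.40/1.811 = 6.849 mg/L.
Mixed L₀ = (1.54×3.95 + 0.271×219)/(1.811) = 65.43/1.811 = 36.13 mg/L.
Initial deficit D₀ = C_s − DO₀ = 9.77 − 6.849 = 2.921 mg/L.
D(1.61) = [0.249×36.13/(0.750−0.249)](e^(−0.249×1.61) − e^(−0.750×1.61)) + 2.921 e^(−0.750×1.61)
= 17.96 × (0.6697 − 0.2989) + 2.921 × 0.2989 = 7.531 mg/L.
DO = 9.77 − 7.531 = 2.239 mg/L.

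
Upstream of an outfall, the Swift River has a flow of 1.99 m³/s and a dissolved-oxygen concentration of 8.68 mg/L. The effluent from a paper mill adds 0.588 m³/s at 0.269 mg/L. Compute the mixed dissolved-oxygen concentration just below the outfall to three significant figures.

Flow-weighted mixing: C = (Q_r C_r + Q_w C_w)/(Q_r + Q_w)
= (1.99×8.68 + 0.588×0.269)/(1.99 + 0.588) = 17.43/2.578 = 6.762 mg/L.

6.76 mg/L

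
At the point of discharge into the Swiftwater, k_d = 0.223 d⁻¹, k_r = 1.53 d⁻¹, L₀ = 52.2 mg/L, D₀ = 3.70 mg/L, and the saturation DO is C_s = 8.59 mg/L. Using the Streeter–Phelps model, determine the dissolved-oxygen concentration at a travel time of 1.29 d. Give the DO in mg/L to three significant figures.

DO ≈ 2.63 mg/L

k_d L₀/(k_r−k_d) = 0.223×52.2/(1.53−0.223) = 11.64/1.307 = 8.906 mg/L.
e^(−k_d t) = e^(−0.223×1.290) = 0.7500; e^(−k_r t) = e^(−1.53×1.290) = 0.1389.
D = 8.906 × (0.7500 − 0.1389) + 3.70 × 0.1389 = 5.442 + 0.5141 = 5.956 mg/L.
DO = C_s − D = 8.59 − 5.956 = 2.634 mg/L.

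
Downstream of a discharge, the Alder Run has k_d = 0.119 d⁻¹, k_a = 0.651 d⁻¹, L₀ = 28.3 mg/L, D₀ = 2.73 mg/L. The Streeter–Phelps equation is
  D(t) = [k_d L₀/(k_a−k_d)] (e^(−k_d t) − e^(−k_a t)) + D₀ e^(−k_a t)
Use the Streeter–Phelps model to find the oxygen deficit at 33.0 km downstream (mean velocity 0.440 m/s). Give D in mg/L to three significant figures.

D ≈ 3.66 mg/L

Travel time t = x/v = 33.0 km / (0.440 m/s) = 33000 m / 0.440 m/s = 75000 s = 0.8681 d.
k_d L₀/(k_a−k_d) = 0.119×28.3/(0.651−0.119) = 3.368/0.5320 = 6.330 mg/L.
e^(−k_d t) = e^(−0.119×0.8681) = 0.9019; e^(−k_a t) = e^(−0.651×0.8681) = 0.5683.
D = 6.330 × (0.9019 − 0.5683) + 2.73 × 0.5683 = 2.112 + 1.551 = 3.663 mg/L.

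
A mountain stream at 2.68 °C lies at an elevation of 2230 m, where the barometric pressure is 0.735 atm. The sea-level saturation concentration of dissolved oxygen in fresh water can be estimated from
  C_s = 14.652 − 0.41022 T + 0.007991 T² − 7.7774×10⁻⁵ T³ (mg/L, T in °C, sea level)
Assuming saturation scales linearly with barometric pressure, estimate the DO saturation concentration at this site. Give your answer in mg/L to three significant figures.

At sea level: C_s = 14.652 − 0.41022×2.68 + 0.007991×2.68² − 7.7774×10⁻⁵×2.68³ = 13.61 mg/L.
Pressure correction: C_s' = 13.61 × 0.735 = 10.00 mg/L.

C_s ≈ 10.0 mg/L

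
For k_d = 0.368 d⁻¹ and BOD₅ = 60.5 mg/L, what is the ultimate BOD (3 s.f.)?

L₀ ≈ 71.9 mg/L

BOD₅ = L₀(1 − e^(−5k_d)) ⇒ L₀ = BOD₅ / (1 − e^(−5×0.368))
= 60.5 / (1 − 0.1588) = 60.5 / 0.8412 = 71.92 mg/L.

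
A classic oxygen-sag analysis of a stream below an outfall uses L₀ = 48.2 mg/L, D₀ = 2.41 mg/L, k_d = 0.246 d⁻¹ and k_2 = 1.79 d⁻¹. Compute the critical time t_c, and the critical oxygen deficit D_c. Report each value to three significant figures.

t_c ≈ 1.04 d; D_c ≈ 5.13 mg/L

t_c = [1/(k_2−k_d)] ln[(k_2/k_d)(1 − D₀(k_2−k_d)/(k_d L₀))]
= [1/(1.79−0.246)] ln[(1.79/0.246)(1 − 2.41×1.544/(0.246×48.2))]
= (1/1.544) ln[7.276 × 0.6862] = 0.6477 × ln(4.993) = 0.6477 × 1.608 = 1.041 d.
D_c = (k_d/k_2) L₀ e^(−k_d t_c) = (0.246/1.79) × 48.2 × e^(−0.246×1.041) = 0.1374 × 48.2 × 0.7740 = 5.127 mg/L.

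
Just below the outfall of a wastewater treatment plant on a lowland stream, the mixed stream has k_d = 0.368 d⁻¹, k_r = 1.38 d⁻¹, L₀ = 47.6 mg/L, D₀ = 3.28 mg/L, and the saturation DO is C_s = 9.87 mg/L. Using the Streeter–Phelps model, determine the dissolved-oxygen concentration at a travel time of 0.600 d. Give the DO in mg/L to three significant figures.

DO ≈ 2.12 mg/L

k_d L₀/(k_r−k_d) = 0.368×47.6/(1.38−0.368) = 17.52/1.012 = 17.31 mg/L.
e^(−k_d t) = e^(−0.368×0.6000) = 0.8019; e^(−k_r t) = e^(−1.38×0.6000) = 0.4369.
D = 17.31 × (0.8019 − 0.4369) + 3.28 × 0.4369 = 6.317 + 1.433 = 7.750 mg/L.
DO = C_s − D = 9.87 − 7.750 = 2.120 mg/L.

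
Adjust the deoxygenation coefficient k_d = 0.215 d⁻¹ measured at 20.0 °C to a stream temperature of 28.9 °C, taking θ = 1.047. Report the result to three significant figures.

k_d ≈ 0.324 d⁻¹

k_d(T₂) = k_d(T₁) · θ^(T₂−T₁) = 0.215 × 1.047^(28.9−20.0)
= 0.215 × 1.047^8.90 = 0.215 × 1.505 = 0.3236 d⁻¹.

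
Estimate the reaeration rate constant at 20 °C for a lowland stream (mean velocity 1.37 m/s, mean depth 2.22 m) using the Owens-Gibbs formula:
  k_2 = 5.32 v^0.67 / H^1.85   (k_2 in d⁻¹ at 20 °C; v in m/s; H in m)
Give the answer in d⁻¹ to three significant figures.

k_2 = 5.32 × 1.37^0.67 / 2.22^1.85 = 5.32 × 1.235 / 4.373 = 1.502 d⁻¹.

k_2 ≈ 1.50 d⁻¹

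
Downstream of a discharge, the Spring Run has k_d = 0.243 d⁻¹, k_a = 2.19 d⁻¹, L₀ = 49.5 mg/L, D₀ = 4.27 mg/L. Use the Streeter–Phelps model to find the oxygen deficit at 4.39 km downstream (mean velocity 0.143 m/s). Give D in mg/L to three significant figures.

Travel time t = x/v = 4.39 km / (0.143 m/s) = 4390 m / 0.143 m/s = 30700 s = 0.3553 d.
k_d L₀/(k_a−k_d) = 0.243×49.5/(2.19−0.243) = 12.03/1.947 = 6.178 mg/L.
e^(−k_d t) = e^(−0.243×0.3553) = 0.9173; e^(−k_a t) = e^(−2.19×0.3553) = 0.4593.
D = 6.178 × (0.9173 − 0.4593) + 4.27 × 0.4593 = 2.830 + 1.961 = 4.791 mg/L.

D ≈ 4.79 mg/L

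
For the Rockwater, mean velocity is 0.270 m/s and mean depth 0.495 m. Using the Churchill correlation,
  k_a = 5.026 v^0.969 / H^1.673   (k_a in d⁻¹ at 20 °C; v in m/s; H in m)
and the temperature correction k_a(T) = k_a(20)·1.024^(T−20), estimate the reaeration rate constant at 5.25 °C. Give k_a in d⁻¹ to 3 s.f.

k_a ≈ 3.23 d⁻¹

k_a(20) = 5.026 × 0.270^0.969 / 0.495^1.673 = 5.026 × 0.2812 / 0.3084 = 4.583 d⁻¹.
k_a(5.25) = 4.583 × 1.024^(5.25−20) = 4.583 × 0.7048 = 3.230 d⁻¹.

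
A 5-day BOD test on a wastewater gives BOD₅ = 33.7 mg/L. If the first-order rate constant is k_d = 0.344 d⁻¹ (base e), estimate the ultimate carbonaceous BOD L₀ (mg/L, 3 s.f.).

BOD₅ = L₀(1 − e^(−5k_d)) ⇒ L₀ = BOD₅ / (1 − e^(−5×0.344))
= 33.7 / (1 − 0.1791) = 33.7 / 0.8209 = 41.05 mg/L.

L₀ ≈ 41.1 mg/L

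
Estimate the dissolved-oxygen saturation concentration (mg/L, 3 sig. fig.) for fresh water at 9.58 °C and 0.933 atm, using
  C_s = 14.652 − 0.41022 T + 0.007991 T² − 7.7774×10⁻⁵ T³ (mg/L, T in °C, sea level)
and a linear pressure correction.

C_s ≈ 10.6 mg/L

At sea level: C_s = 14.652 − 0.41022×9.58 + 0.007991×9.58² − 7.7774×10⁻⁵×9.58³ = 11.39 mg/L.
Pressure correction: C_s' = 11.39 × 0.933 = 10.62 mg/L.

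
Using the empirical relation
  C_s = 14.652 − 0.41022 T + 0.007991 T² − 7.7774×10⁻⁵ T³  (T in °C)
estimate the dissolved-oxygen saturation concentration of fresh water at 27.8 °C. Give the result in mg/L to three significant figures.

C_s ≈ 7.75 mg/L

C_s = 14.652 − 0.41022×27.8 + 0.007991×27.8² − 7.7774×10⁻⁵×27.8³ = 7.753 mg/L.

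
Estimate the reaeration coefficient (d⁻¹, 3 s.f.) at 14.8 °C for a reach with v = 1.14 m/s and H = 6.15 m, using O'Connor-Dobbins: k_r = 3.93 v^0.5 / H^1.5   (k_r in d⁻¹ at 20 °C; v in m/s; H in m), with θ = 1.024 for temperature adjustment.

k_r ≈ 0.243 d⁻¹

k_r(20) = 3.93 × 1.14^0.5 / 6.15^1.5 = 3.93 × 1.068 / 15.25 = 0.2751 d⁻¹.
k_r(14.8) = 0.2751 × 1.024^(14.8−20) = 0.2751 × 0.8840 = 0.2432 d⁻¹.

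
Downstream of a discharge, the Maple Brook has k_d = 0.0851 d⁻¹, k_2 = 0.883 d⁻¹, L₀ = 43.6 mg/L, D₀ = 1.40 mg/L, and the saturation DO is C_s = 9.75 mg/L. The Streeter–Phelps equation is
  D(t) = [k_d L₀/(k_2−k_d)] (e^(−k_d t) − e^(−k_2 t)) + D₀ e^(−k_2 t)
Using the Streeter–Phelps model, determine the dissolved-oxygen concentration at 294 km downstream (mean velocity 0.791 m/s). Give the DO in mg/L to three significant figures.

Travel time t = x/v = 294 km / (0.791 m/s) = 294000 m / 0.791 m/s = 371700 s = 4.302 d.
k_d L₀/(k_2−k_d) = 0.0851×43.6/(0.883−0.0851) = 3.710/0.7979 = 4.650 mg/L.
e^(−k_d t) = e^(−0.0851×4.302) = 0.6934; e^(−k_2 t) = e^(−0.883×4.302) = 0.02240.
D = 4.650 × (0.6934 − 0.02240) + 1.40 × 0.02240 = 3.120 + 0.03136 = 3.152 mg/L.
DO = C_s − D = 9.75 − 3.152 = 6.598 mg/L.

DO ≈ 6.60 mg/L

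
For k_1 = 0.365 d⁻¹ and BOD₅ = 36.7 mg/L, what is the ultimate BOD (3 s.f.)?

BOD₅ = L₀(1 − e^(−5k_1)) ⇒ L₀ = BOD₅ / (1 − e^(−5×0.365))
= 36.7 / (1 − 0.1612) = 36.7 / 0.8388 = 43.75 mg/L.

L₀ ≈ 43.8 mg/L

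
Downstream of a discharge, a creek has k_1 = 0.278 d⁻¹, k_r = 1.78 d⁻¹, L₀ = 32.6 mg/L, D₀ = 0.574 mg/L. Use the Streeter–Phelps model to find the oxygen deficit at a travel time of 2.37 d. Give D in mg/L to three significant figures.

k_1 L₀/(k_r−k_1) = 0.278×32.6/(1.78−0.278) = 9.063/1.502 = 6.034 mg/L.
e^(−k_1 t) = e^(−0.278×2.370) = 0.5174; e^(−k_r t) = e^(−1.78×2.370) = 0.01472.
D = 6.034 × (0.5174 − 0.01472) + 0.574 × 0.01472 = 3.033 + 0.008449 = 3.042 mg/L.

D ≈ 3.04 mg/L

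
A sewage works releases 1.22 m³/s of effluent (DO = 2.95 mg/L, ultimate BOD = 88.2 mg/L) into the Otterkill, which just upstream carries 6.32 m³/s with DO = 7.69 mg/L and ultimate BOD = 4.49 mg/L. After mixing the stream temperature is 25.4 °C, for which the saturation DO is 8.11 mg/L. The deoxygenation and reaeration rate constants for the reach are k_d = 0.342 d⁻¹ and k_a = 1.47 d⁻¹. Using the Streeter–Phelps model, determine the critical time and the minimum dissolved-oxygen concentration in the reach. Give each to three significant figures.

t_c ≈ 1.08 d; minimum DO ≈ 5.21 mg/L

Mixed DO = (6.32×7.69 + 1.22×2.95)/(6.32+1.22) = 52.20/7.540 = 6.923 mg/L.
Mixed L₀ = (6.32×4.49 + 1.22×88.2)/(7.540) = 136.0/7.540 = 18.03 mg/L.
Initial deficit D₀ = C_s − DO₀ = 8.11 − 6.923 = 1.187 mg/L.
t_c = (1/1.128) ln[(1.47/0.342)(1 − 1.187×1.128/(0.342×18.03))] = 0.8865 × ln(3.365) = 1.076 d.
D_c = (0.342/1.47) × 18.03 × e^(−0.342×1.076) = 0.2327 × 18.03 × 0.6922 = 2.904 mg/L.
Minimum DO = 8.11 − 2.904 = 5.206 mg/L.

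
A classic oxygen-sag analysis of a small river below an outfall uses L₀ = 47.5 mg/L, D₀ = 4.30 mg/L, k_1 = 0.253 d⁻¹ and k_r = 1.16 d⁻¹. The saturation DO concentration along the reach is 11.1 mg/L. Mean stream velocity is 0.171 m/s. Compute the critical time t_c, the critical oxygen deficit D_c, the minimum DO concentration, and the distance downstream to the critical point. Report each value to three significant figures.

t_c ≈ 1.25 d; D_c ≈ 7.56 mg/L; min DO ≈ 3.54 mg/L; x_c ≈ 18.4 km

At the critical point dD/dt = 0, so k_1 L₀ e^(−k_1 t) = k_r D. Substituting D(t) from the Streeter–Phelps equation and solving for t gives
t_c = ln[(k_r/k_1)(1 − D₀(k_r−k_1)/(k_1 L₀))] / (k_r−k_1).
Here k_r−k_1 = 0.9070 d⁻¹ and 1 − D₀(k_r−k_1)/(k_1 L₀) = 1 − 4.30×0.9070/(0.253×47.5) = 0.6755, so
t_c = ln(4.585 × 0.6755) / 0.9070 = 1.130 / 0.9070 = 1.246 d.
D_c = (k_1/k_r) L₀ e^(−k_1 t_c) = (0.253/1.16) × 47.5 × e^(−0.253×1.246) = 0.2181 × 47.5 × 0.7296 = 7.558 mg/L.
Minimum DO = C_s − D_c = 11.1 − 7.558 = 3.542 mg/L.
x_c = v t_c = 0.171 m/s × 1.246 d × 86400 s/d = 18410 m ≈ 18.4 km.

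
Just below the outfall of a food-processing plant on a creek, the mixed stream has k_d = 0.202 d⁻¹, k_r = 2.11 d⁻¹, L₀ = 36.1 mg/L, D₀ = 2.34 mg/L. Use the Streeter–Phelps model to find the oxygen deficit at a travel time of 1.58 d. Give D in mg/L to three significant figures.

D ≈ 2.72 mg/L

k_d L₀/(k_r−k_d) = 0.202×36.1/(2.11−0.202) = 7.292/1.908 = 3.822 mg/L.
e^(−k_d t) = e^(−0.202×1.580) = 0.7268; e^(−k_r t) = e^(−2.11×1.580) = 0.03566.
D = 3.822 × (0.7268 − 0.03566) + 2.34 × 0.03566 = 2.641 + 0.08344 = 2.725 mg/L.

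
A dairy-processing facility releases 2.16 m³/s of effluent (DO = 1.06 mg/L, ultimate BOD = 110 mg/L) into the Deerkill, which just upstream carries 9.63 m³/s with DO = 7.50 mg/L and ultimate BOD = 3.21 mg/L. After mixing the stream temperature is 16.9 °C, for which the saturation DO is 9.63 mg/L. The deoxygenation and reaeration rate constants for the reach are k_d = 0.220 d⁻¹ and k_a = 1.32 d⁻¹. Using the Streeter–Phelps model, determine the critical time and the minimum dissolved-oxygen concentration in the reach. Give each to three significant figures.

Mixed DO = (9.63×7.50 + 2.16×1.06)/(9.63+2.16) = 74.51/11.79 = 6.320 mg/L.
Mixed L₀ = (9.63×3.21 + 2.16×110)/(11.79) = 268.5/11.79 = 22.77 mg/L.
Initial deficit D₀ = C_s − DO₀ = 9.63 − 6.320 = 3.310 mg/L.
t_c = (1/1.100) ln[(1.32/0.220)(1 − 3.310×1.100/(0.220×22.77))] = 0.9091 × ln(1.640) = 0.4498 d.
D_c = (0.220/1.32) × 22.77 × e^(−0.220×0.4498) = 0.1667 × 22.77 × 0.9058 = 3.438 mg/L.
Minimum DO = 9.63 − 3.438 = 6.192 mg/L.

t_c ≈ 0.450 d; minimum DO ≈ 6.19 mg/L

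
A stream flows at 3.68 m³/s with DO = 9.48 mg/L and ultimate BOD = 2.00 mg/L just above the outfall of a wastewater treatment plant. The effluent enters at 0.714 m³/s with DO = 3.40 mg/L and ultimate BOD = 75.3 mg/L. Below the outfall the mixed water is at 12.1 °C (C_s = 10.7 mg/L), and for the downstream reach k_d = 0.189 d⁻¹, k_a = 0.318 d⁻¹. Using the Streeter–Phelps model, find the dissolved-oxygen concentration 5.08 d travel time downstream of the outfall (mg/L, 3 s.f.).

DO ≈ 6.51 mg/L

Mixed DO = (3.68×9.48 + 0.714×3.40)/(3.68+0.714) = 37.31/4.394 = 8.492 mg/L.
Mixed L₀ = (3.68×2.00 + 0.714×75.3)/(4.394) = 61.12/4.394 = 13.91 mg/L.
Initial deficit D₀ = C_s − DO₀ = 10.7 − 8.492 = 2.208 mg/L.
D(5.08) = [0.189×13.91/(0.318−0.189)](e^(−0.189×5.08) − e^(−0.318×5.08)) + 2.208 e^(−0.318×5.08)
= 20.38 × (0.3828 − 0.1988) + 2.208 × 0.1988 = 4.190 mg/L.
DO = 10.7 − 4.190 = 6.510 mg/L.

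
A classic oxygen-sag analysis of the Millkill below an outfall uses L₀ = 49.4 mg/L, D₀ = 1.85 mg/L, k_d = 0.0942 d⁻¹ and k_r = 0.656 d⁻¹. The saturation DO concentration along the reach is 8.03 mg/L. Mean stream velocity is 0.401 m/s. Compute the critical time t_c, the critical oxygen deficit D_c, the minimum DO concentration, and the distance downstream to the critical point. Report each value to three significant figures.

At the critical point dD/dt = 0, so k_d L₀ e^(−k_d t) = k_r D. Substituting D(t) from the Streeter–Phelps equation and solving for t gives
t_c = ln[(k_r/k_d)(1 − D₀(k_r−k_d)/(k_d L₀))] / (k_r−k_d).
Here k_r−k_d = 0.5618 d⁻¹ and 1 − D₀(k_r−k_d)/(k_d L₀) = 1 − 1.85×0.5618/(0.0942×49.4) = 0.7767, so
t_c = ln(6.964 × 0.7767) / 0.5618 = 1.688 / 0.5618 = 3.005 d.
D_c = (k_d/k_r) L₀ e^(−k_d t_c) = (0.0942/0.656) × 49.4 × e^(−0.0942×3.005) = 0.1436 × 49.4 × 0.7535 = 5.345 mg/L.
Minimum DO = C_s − D_c = 8.03 − 5.345 = 2.685 mg/L.
x_c = v t_c = 0.401 m/s × 3.005 d × 86400 s/d = 104100 m ≈ 104 km.

t_c ≈ 3.00 d; D_c ≈ 5.35 mg/L; min DO ≈ 2.68 mg/L; x_c ≈ 104 km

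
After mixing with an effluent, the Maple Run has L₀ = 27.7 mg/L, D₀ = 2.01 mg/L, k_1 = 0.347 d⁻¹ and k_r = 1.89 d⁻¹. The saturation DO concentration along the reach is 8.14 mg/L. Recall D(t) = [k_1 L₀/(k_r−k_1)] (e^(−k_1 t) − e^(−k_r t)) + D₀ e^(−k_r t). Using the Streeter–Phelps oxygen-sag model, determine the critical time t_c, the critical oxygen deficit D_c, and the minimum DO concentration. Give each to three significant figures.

t_c ≈ 0.846 d; D_c ≈ 3.79 mg/L; min DO ≈ 4.35 mg/L

t_c = [1/(k_r−k_1)] ln[(k_r/k_1)(1 − D₀(k_r−k_1)/(k_1 L₀))]
= [1/(1.89−0.347)] ln[(1.89/0.347)(1 − 2.01×1.543/(0.347×27.7))]
= (1/1.543) ln[5.447 × 0.6773] = 0.6481 × ln(3.689) = 0.6481 × 1.305 = 0.8460 d.
D_c = (k_1/k_r) L₀ e^(−k_1 t_c) = (0.347/1.89) × 27.7 × e^(−0.347×0.8460) = 0.1836 × 27.7 × 0.7456 = 3.792 mg/L.
Minimum DO = C_s − D_c = 8.14 − 3.792 = 4.348 mg/L.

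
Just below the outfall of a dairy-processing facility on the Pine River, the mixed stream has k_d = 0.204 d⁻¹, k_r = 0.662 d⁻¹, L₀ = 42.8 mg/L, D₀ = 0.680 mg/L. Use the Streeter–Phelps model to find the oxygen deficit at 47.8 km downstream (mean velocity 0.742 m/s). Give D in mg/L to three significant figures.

D ≈ 5.15 mg/L

Travel time t = x/v = 47.8 km / (0.742 m/s) = 47800 m / 0.742 m/s = 64420 s = 0.7456 d.
k_d L₀/(k_r−k_d) = 0.204×42.8/(0.662−0.204) = 8.731/0.4580 = 19.06 mg/L.
e^(−k_d t) = e^(−0.204×0.7456) = 0.8589; e^(−k_r t) = e^(−0.662×0.7456) = 0.6104.
D = 19.06 × (0.8589 − 0.6104) + 0.680 × 0.6104 = 4.737 + 0.4151 = 5.152 mg/L.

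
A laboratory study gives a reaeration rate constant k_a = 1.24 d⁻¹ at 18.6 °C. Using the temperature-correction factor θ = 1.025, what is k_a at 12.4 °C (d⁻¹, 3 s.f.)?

k_a(T₂) = k_a(T₁) · θ^(T₂−T₁) = 1.24 × 1.025^(12.4−18.6)
= 1.24 × 1.025^-6.20 = 1.24 × 0.8580 = 1.064 d⁻¹.

k_a ≈ 1.06 d⁻¹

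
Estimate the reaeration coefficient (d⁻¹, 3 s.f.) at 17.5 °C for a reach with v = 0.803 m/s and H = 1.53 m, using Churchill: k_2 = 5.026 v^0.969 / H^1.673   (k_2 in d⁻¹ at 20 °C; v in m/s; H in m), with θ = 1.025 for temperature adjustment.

k_2 ≈ 1.88 d⁻¹

k_2(20) = 5.026 × 0.803^0.969 / 1.53^1.673 = 5.026 × 0.8085 / 2.037 = 1.995 d⁻¹.
k_2(17.5) = 1.995 × 1.025^(17.5−20) = 1.995 × 0.9401 = 1.875 d⁻¹.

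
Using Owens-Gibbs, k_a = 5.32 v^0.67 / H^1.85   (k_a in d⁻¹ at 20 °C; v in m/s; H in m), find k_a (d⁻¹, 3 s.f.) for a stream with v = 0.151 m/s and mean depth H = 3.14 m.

k_a ≈ 0.181 d⁻¹

k_a = 5.32 × 0.151^0.67 / 3.14^1.85 = 5.32 × 0.2818 / 8.305 = 0.1805 d⁻¹.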